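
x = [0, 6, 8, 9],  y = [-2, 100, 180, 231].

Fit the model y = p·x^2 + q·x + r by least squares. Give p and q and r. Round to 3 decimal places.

Sums needed: Σx^2·x^2 = 11953, Σx^2·x = 1457, Σx^2 = 181, Σx·x = 181, Σx = 23, Σ1 = 4.
Moment sums: Σx^2·y = 33831, Σx·y = 4119, Σy = 509.
So MᵀM·[p, q, r]ᵀ = Mᵀy: [[11953, 1457, 181]; [1457, 181, 23]; [181, 23, 4]]·[p, q, r]ᵀ = [33831, 4119, 509]ᵀ.
Solving the 3×3 system (Gaussian elimination) gives p = 2011/678, q = -2947/3390, r = -1111/565.

p = 2.966, q = -0.869, r = -1.966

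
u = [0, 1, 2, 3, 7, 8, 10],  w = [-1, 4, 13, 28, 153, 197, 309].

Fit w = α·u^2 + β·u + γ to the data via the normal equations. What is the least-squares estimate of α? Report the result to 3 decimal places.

Normal-equation sums: Σu^2·u^2 = 16595, Σu^2·u = 1891, Σu^2 = 227, Σu·u = 227, Σu = 31, Σ1 = 7.
For Xᵀw: Σu^2·w = 51313, Σu·w = 5851, Σw = 703.
Row-reducing yields α = 6145/2022, β = 518/1011, γ = -265/674.

α = 3.039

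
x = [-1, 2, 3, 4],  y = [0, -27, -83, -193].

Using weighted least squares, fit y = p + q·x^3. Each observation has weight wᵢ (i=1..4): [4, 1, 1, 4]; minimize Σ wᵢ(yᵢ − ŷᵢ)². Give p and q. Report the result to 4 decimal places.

p = -3.0007, q = -2.9686

With design matrix A, AᵀWA = [[10, 287]; [287, 17181]] and AᵀWy = [-882, -51865]ᵀ.
Δ = 10·17181 − 287² = 89441.
p = ((-882)·17181 − 287·(-51865))/89441 = -268387/89441; q = (10·(-51865) − 287·(-882))/89441 = -265516/89441.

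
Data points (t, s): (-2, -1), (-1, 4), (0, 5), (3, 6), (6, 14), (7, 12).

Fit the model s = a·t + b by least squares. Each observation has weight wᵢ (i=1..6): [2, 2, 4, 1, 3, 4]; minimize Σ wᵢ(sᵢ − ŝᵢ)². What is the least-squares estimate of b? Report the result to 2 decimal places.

b = 4.07

Entries of MᵀWM: Σwᵢ·t·t = 323, Σwᵢ·t = 43, Σwᵢ·1 = 16.
And Σwᵢ·t·s = 602, Σwᵢ·s = 122.
Δ = 323·16 − 43² = 3319.
a = (602·16 − 43·122)/3319 = 4386/3319; b = (323·122 − 43·602)/3319 = 13520/3319.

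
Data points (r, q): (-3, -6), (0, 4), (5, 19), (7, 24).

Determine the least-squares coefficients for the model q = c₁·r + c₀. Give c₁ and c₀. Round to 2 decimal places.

Setting ∂/∂c₁ … = 0 gives: 83·c₁ + 9·c₀ = 281;  9·c₁ + 4·c₀ = 41.
Determinant 83·4 − 9² = 251.
c₁ = (281·4 − 9·41)/251 = 755/251; c₀ = (83·41 − 9·281)/251 = 874/251.

c₁ = 3.01, c₀ = 3.48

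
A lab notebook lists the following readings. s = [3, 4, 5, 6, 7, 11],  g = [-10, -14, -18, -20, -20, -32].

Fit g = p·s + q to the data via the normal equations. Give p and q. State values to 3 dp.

p = -2.600, q = -3.400

Normal-equation sums: Σs·s = 256, Σs = 36, Σ1 = 6.
For Xᵀg: Σs·g = -788, Σg = -114.
So XᵀX·[p, q]ᵀ = Xᵀg: [[256, 36]; [36, 6]]·[p, q]ᵀ = [-788, -114]ᵀ.
det = 256·6 − 36² = 240.
p = ((-788)·6 − 36·(-114))/240 = -13/5; q = (256·(-114) − 36·(-788))/240 = -17/5.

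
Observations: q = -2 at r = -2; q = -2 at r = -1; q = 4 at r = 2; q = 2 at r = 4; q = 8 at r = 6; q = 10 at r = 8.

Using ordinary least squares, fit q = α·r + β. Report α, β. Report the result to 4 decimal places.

α = 1.2148, β = -0.1085

With design matrix X, XᵀX = [[125, 17]; [17, 6]] and Xᵀq = [150, 20]ᵀ.
det = 125·6 − 17² = 461.
α = (150·6 − 17·20)/461 = 560/461; β = (125·20 − 17·150)/461 = -50/461.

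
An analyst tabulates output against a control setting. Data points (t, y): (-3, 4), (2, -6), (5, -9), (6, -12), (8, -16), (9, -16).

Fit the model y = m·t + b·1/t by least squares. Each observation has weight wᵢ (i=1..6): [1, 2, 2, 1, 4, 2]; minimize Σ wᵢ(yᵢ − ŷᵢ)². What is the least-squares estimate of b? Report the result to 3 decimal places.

From the data, Σwᵢ·t·t = 521, Σwᵢ·t·1/t = 12, Σwᵢ·1/t·1/t = 26117/32400.
Moment sums: Σwᵢ·t·y = -998, Σwᵢ·1/t·y = -1102/45.
Eliminating b: (26117/32400)·(row 1) − 12·(row 2) gives (8941357/32400)·m = (26117/32400)·(-998) − 12·(-1102/45) = -8271743/16200, so m = -16543486/8941357.
Then b = ((-1102/45) − 12·(-16543486/8941357))/(26117/32400) = -25359840/8941357.

b = -2.836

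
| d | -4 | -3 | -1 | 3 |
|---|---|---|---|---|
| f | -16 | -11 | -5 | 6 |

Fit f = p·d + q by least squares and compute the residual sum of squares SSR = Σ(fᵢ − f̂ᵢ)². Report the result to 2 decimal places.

MᵀM·[p, q]ᵀ = Mᵀf reads: 35·p + (-5)·q = 120;  (-5)·p + 4·q = -26.
(Σd·d = 35, Σd = -5, Σ1 = 4, Σd·f = 120, Σf = -26.)
Δ = 35·4 − (-5)² = 115.
p = (120·4 − (-5)·(-26))/115 = 70/23; q = (35·(-26) − (-5)·120)/115 = -62/23.
Residuals: -26/23, 19/23, 17/23, -10/23; SSR = 62/23.

SSR = 2.70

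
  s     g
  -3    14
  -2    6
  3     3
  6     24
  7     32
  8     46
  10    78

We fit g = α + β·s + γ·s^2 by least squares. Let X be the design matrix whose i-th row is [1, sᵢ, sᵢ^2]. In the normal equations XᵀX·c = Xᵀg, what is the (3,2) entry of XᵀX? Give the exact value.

Row 3 ↔ basis s^2, column 2 ↔ basis s, so (XᵀX)_{3,2} = Σᵢ (s^2)·(s) = (9)·(-3) + (4)·(-2) + (9)·(3) + (36)·(6) + (49)·(7) + (64)·(8) + (100)·(10) = 2063.

2063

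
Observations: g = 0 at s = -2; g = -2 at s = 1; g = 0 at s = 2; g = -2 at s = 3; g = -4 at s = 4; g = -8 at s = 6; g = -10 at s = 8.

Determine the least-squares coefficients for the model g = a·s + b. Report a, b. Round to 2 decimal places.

The normal system MᵀM·[a, b]ᵀ = Mᵀg is [[134, 22]; [22, 7]]·[a, b]ᵀ = [-152, -26]ᵀ.
Eliminating b: 7·(row 1) − 22·(row 2) gives 454·a = 7·(-152) − 22·(-26) = -492, so a = -246/227.
Then b = ((-26) − 22·(-246/227))/7 = -70/227.

a = -1.08, b = -0.31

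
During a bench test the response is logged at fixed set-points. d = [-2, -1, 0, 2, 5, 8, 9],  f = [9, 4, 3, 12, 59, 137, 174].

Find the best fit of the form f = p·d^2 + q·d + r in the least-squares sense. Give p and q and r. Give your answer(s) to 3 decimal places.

p = 1.993, q = 0.990, r = 2.925

The normal equations are: 11315·p + 1365·q + 179·r = 24425;  1365·p + 179·q + 21·r = 2959;  179·p + 21·q + 7·r = 398.
(Σd^2·d^2 = 11315, Σd^2·d = 1365, Σd^2 = 179, Σd·d = 179, Σd = 21, Σ1 = 7, Σd^2·f = 24425, Σd·f = 2959, Σf = 398.)
Solving the 3×3 system (Gaussian elimination) gives p = 83693/41996, q = 10399/10499, r = 122835/41996.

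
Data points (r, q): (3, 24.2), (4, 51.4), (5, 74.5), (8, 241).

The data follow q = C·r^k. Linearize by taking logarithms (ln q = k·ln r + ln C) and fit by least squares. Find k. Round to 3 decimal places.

Let Y = ln q. Fitting Y = k·ln r + ln C by least squares:
Over the data: Σln r = 6.1738, Σ(ln r)² = 10.0431, Σln q = 16.9216, Σln r·ln q = 27.3053.
Normal system: [[10.0431, 6.1738]; [6.1738, 4]]·[k, ln C]ᵀ = [27.3053, 16.9216]ᵀ.
Solving (det = 2.0569): k = 2.30986, ln C = 0.66524.

k = 2.310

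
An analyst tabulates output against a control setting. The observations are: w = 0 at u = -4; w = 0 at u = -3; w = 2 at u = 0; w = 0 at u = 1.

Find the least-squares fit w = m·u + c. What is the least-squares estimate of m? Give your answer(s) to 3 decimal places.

AᵀA·[m, c]ᵀ = Aᵀw reads: 26·m + (-6)·c = 0;  (-6)·m + 4·c = 2.
Determinant 26·4 − (-6)² = 68.
m = (0·4 − (-6)·2)/68 = 3/17; c = (26·2 − (-6)·0)/68 = 13/17.

m = 0.176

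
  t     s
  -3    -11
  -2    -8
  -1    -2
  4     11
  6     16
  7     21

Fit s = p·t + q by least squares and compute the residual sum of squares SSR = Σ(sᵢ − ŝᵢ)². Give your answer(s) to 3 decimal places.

With design matrix X, XᵀX = [[115, 11]; [11, 6]] and Xᵀs = [338, 27]ᵀ.
Δ = 115·6 − 11² = 569.
p = (338·6 − 11·27)/569 = 1731/569; q = (115·27 − 11·338)/569 = -613/569.
Residuals: -453/569, -477/569, 1206/569, -52/569, -669/569, 445/569; SSR = 4456/569.

SSR = 7.831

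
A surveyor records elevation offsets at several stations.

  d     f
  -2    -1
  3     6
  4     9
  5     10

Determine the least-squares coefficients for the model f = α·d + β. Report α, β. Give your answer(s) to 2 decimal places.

The normal equations are: 54·α + 10·β = 106;  10·α + 4·β = 24.
(Σd·d = 54, Σd = 10, Σ1 = 4, Σd·f = 106, Σf = 24.)
Δ = 54·4 − 10² = 116.
α = (106·4 − 10·24)/116 = 46/29; β = (54·24 − 10·106)/116 = 59/29.

α = 1.59, β = 2.03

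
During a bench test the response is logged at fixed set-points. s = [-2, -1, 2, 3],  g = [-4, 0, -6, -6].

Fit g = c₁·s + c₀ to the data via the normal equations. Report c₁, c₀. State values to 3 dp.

c₁ = -0.824, c₀ = -3.588

Compute the Gram sums: Σs·s = 18, Σs = 2, Σ1 = 4.
And Σs·g = -22, Σg = -16.
MᵀM·[c₁, c₀]ᵀ = Mᵀg becomes [[18, 2]; [2, 4]]·[c₁, c₀]ᵀ = [-22, -16]ᵀ.
Determinant 18·4 − 2² = 68.
c₁ = ((-22)·4 − 2·(-16))/68 = -14/17; c₀ = (18·(-16) − 2·(-22))/68 = -61/17.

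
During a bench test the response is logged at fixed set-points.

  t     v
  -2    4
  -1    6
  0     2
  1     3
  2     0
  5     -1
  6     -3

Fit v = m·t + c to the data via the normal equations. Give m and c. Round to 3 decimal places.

Sums needed: Σt·t = 71, Σt = 11, Σ1 = 7.
For Aᵀv: Σt·v = -34, Σv = 11.
Determinant 71·7 − 11² = 376.
m = ((-34)·7 − 11·11)/376 = -359/376; c = (71·11 − 11·(-34))/376 = 1155/376.

m = -0.955, c = 3.072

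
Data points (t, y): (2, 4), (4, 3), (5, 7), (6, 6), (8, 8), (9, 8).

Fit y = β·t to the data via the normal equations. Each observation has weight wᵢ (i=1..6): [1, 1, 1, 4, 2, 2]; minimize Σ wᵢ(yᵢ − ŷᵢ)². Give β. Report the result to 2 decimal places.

Setting ∂/∂β … = 0 gives: 479·β = 471.
Hence β = 471 / 479 ≈ 0.983299.

β = 0.98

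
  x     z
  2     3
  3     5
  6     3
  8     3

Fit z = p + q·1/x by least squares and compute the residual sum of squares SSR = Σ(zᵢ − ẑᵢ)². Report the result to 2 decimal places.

SSR = 2.88

AᵀA·[p, q]ᵀ = Aᵀz reads: 4·p + (9/8)·q = 14;  (9/8)·p + (233/576)·q = 97/24.
Eliminating q: (233/576)·(row 1) − (9/8)·(row 2) gives (203/576)·p = (233/576)·14 − (9/8)·(97/24) = 643/576, so p = 643/203.
Then q = ((97/24) − (9/8)·(643/203))/(233/576) = 240/203.
Residuals: -22/29, 292/203, -74/203, -64/203; SSR = 584/203.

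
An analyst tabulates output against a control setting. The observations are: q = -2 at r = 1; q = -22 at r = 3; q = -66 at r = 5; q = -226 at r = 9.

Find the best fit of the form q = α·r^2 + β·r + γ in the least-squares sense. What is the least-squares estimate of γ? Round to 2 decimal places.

γ = -1.00

Sums needed: Σr^2·r^2 = 7268, Σr^2·r = 882, Σr^2 = 116, Σr·r = 116, Σr = 18, Σ1 = 4.
Right-hand side: Σr^2·q = -20156, Σr·q = -2432, Σq = -316.
So XᵀX·[α, β, γ]ᵀ = Xᵀq: [[7268, 882, 116]; [882, 116, 18]; [116, 18, 4]]·[α, β, γ]ᵀ = [-20156, -2432, -316]ᵀ.
Inverting the 3×3 Gram matrix, [α, β, γ]ᵀ = [-3, 2, -1]ᵀ.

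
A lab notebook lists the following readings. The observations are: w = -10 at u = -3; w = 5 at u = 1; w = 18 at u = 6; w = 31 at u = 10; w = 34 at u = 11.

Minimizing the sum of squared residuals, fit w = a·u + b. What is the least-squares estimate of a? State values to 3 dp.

a = 3.077

Compute the Gram sums: Σu·u = 267, Σu = 25, Σ1 = 5.
Moment sums: Σu·w = 827, Σw = 78.
Δ = 267·5 − 25² = 710.
a = (827·5 − 25·78)/710 = 437/142; b = (267·78 − 25·827)/710 = 151/710.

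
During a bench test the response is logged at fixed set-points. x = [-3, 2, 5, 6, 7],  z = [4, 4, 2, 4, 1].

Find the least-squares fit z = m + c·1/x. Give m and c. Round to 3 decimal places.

Entries of MᵀM: Σ1 = 5, Σ1/x = 71/105, Σ1/x·1/x = 9907/22050.
Moment sums: Σz = 15, Σ1/x·z = 197/105.
Normal equations: [[5, 71/105]; [71/105, 9907/22050]]·[m, c]ᵀ = [15, 197/105]ᵀ.
Eliminating c: (9907/22050)·(row 1) − (71/105)·(row 2) gives (13151/7350)·m = (9907/22050)·15 − (71/105)·(197/105) = 17233/3150, so m = 120631/39453.
Then c = ((197/105) − (71/105)·(120631/39453))/(9907/22050) = -5600/13151.

m = 3.058, c = -0.426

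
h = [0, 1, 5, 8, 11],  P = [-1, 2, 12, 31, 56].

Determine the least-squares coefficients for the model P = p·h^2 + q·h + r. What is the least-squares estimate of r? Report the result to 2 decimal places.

The normal equations are: 19363·p + 1969·q + 211·r = 9062;  1969·p + 211·q + 25·r = 926;  211·p + 25·q + 5·r = 100.
Solving the 3×3 system (Gaussian elimination) gives p = 5635/13346, q = 6221/13346, r = -991/6673.

r = -0.15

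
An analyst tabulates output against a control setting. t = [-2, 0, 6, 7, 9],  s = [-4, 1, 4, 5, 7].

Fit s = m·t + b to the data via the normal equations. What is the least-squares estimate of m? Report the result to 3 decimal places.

Entries of AᵀA: Σt·t = 170, Σt = 20, Σ1 = 5.
For Aᵀs: Σt·s = 130, Σs = 13.
Determinant 170·5 − 20² = 450.
m = (130·5 − 20·13)/450 = 13/15; b = (170·13 − 20·130)/450 = -13/15.

m = 0.867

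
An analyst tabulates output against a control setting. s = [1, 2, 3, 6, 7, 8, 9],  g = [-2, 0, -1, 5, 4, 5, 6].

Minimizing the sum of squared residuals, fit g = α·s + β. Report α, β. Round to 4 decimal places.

Compute the Gram sums: Σs·s = 244, Σs = 36, Σ1 = 7.
Moment sums: Σs·g = 147, Σg = 17.
Δ = 244·7 − 36² = 412.
α = (147·7 − 36·17)/412 = 417/412; β = (244·17 − 36·147)/412 = -286/103.

α = 1.0121, β = -2.7767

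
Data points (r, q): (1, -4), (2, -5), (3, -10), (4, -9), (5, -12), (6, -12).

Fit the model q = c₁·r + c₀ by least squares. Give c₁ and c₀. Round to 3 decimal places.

MᵀM·[c₁, c₀]ᵀ = Mᵀq reads: 91·c₁ + 21·c₀ = -212;  21·c₁ + 6·c₀ = -52.
Eliminating c₀: 6·(row 1) − 21·(row 2) gives 105·c₁ = 6·(-212) − 21·(-52) = -180, so c₁ = -12/7.
Then c₀ = ((-52) − 21·(-12/7))/6 = -8/3.

c₁ = -1.714, c₀ = -2.667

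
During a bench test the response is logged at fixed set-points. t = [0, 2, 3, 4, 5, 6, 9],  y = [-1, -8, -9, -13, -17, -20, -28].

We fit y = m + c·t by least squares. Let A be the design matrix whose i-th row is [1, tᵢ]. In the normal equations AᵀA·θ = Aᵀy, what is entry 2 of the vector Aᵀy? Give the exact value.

Entry 2 ↔ basis t, so (Aᵀy)_{2} = Σᵢ (t)·yᵢ = (0)·(-1) + (2)·(-8) + (3)·(-9) + (4)·(-13) + (5)·(-17) + (6)·(-20) + (9)·(-28) = -552.

-552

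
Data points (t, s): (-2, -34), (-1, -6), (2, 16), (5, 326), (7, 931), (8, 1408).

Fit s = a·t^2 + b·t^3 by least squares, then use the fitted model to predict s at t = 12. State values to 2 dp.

ŝ = 4898.50

From the data, Σt^2·t^2 = 7155, Σt^2·t^3 = 52699, Σt^3·t^3 = 395547.
Right-hand side: Σt^2·s = 143803, Σt^3·s = 1081385.
AᵀA·[a, b]ᵀ = Aᵀs becomes [[7155, 52699]; [52699, 395547]]·[a, b]ᵀ = [143803, 1081385]ᵀ.
det = 7155·395547 − 52699² = 52954184.
a = (143803·395547 − 52699·1081385)/52954184 = -53531437/26477092; b = (7155·1081385 − 52699·143803)/52954184 = 79517689/26477092.
At t = 12: ŝ = (-53531437/26477092)·(144) + (79517689/26477092)·(1728) = 32424509916/6619273.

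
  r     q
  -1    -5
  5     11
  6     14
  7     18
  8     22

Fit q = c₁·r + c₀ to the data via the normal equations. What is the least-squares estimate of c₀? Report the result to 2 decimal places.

c₀ = -2.60

The normal equations are: 175·c₁ + 25·c₀ = 446;  25·c₁ + 5·c₀ = 60.
Determinant 175·5 − 25² = 250.
c₁ = (446·5 − 25·60)/250 = 73/25; c₀ = (175·60 − 25·446)/250 = -13/5.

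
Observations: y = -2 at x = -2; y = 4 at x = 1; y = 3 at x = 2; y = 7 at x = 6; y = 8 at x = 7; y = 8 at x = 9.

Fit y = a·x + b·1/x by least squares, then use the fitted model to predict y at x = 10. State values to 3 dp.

Sums needed: Σx·x = 175, Σx·1/x = 6, Σ1/x·1/x = 24775/15876.
Moment sums: Σx·y = 184, Σ1/x·y = 611/63.
Normal equations: [[175, 6]; [6, 24775/15876]]·[a, b]ᵀ = [184, 611/63]ᵀ.
det = 175·(24775/15876) − 6² = 537727/2268.
a = (184·(24775/15876) − 6·(611/63))/(537727/2268) = 3634768/3764089; b = (175·(611/63) − 6·184)/(537727/2268) = 1345428/537727.
At x = 10: ŷ = (3634768/3764089)·(10) + (1345428/537727)·(1/10) = 10967494/1107085.

ŷ = 9.907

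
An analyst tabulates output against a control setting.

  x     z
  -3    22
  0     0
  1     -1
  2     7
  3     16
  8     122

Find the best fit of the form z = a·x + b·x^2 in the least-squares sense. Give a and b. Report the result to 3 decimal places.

a = -1.087, b = 2.045

With design matrix M, MᵀM = [[87, 521]; [521, 4275]] and Mᵀz = [971, 8177]ᵀ.
Determinant 87·4275 − 521² = 100484.
a = (971·4275 − 521·8177)/100484 = -27298/25121; b = (87·8177 − 521·971)/100484 = 51377/25121.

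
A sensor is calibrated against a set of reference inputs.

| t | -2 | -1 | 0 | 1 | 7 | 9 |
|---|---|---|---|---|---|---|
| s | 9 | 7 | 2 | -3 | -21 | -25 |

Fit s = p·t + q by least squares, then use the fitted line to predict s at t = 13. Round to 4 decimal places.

ŝ = -38.9903

From the data, Σt·t = 136, Σt = 14, Σ1 = 6.
For Mᵀs: Σt·s = -400, Σs = -31.
Normal equations: [[136, 14]; [14, 6]]·[p, q]ᵀ = [-400, -31]ᵀ.
det = 136·6 − 14² = 620.
p = ((-400)·6 − 14·(-31))/620 = -983/310; q = (136·(-31) − 14·(-400))/620 = 346/155.
At t = 13: ŝ = (-983/310)·(13) + (346/155)·(1) = -12087/310.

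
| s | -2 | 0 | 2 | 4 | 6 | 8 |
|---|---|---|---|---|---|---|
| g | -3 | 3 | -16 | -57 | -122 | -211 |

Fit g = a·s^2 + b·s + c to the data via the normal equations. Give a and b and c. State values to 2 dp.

The normal equations are: 5680·a + 792·b + 124·c = -18884;  792·a + 124·b + 18·c = -2674;  124·a + 18·b + 6·c = -406.
Row-reducing yields a = -659/224, b = -1763/560, c = 361/140.

a = -2.94, b = -3.15, c = 2.58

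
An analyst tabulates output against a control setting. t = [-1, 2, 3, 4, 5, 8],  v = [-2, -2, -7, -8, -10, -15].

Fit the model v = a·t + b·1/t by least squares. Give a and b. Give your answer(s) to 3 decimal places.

a = -2.068, b = 3.515

Sums needed: Σt·t = 119, Σt·1/t = 6, Σ1/t·1/t = 21301/14400.
And Σt·v = -225, Σ1/t·v = -173/24.
Normal equations: [[119, 6]; [6, 21301/14400]]·[a, b]ᵀ = [-225, -173/24]ᵀ.
Eliminating b: (21301/14400)·(row 1) − 6·(row 2) gives (2016419/14400)·a = (21301/14400)·(-225) − 6·(-173/24) = -18533/64, so a = -4169925/2016419.
Then b = ((-173/24) − 6·(-4169925/2016419))/(21301/14400) = 7087800/2016419.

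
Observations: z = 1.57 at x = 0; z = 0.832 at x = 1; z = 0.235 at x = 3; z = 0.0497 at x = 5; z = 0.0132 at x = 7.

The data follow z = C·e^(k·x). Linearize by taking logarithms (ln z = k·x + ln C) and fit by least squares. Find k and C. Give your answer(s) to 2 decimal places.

With ln zᵢ as the transformed response and xᵢ as the regressor:
Σx = 16.0000, Σ(x)² = 84.0000, Σln z = -8.5103, Σx·ln z = -49.8300.
Normal system: [[84.0000, 16.0000]; [16.0000, 5]]·[k, ln C]ᵀ = [-49.8300, -8.5103]ᵀ.
Δ = 84.0000·5 − (16.0000)² = 164.0000; k = (-49.8300·5 − 16.0000·-8.5103)/164.0000 = -0.68893, ln C = (84.0000·-8.5103 − 16.0000·-49.8300)/164.0000 = 0.50252, so C = exp(0.50252) = 1.65288.

k = -0.69, C = 1.65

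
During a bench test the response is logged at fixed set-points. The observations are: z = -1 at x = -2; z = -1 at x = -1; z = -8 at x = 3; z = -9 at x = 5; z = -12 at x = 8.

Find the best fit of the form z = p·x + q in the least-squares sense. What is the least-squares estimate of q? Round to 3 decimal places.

Setting ∂/∂p … = 0 gives: 103·p + 13·q = -162;  13·p + 5·q = -31.
Eliminating q: 5·(row 1) − 13·(row 2) gives 346·p = 5·(-162) − 13·(-31) = -407, so p = -407/346.
Then q = ((-31) − 13·(-407/346))/5 = -1087/346.

q = -3.142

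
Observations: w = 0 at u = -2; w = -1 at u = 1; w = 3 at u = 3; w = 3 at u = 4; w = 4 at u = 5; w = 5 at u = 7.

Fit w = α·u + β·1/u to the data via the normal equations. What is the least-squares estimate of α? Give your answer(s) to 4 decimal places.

α = 0.8257

AᵀA·[α, β]ᵀ = Aᵀw reads: 104·α + 6·β = 75;  6·α + (261781/176400)·β = 317/140.
det = 104·(261781/176400) − 6² = 2609353/22050.
α = (75·(261781/176400) − 6·(317/140))/(2609353/22050) = 17237055/20874824; β = (104·(317/140) − 6·75)/(2609353/22050) = -4730040/2609353.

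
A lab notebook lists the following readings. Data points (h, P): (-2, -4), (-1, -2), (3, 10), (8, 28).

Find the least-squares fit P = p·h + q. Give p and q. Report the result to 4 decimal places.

The normal system XᵀX·[p, q]ᵀ = XᵀP is [[78, 8]; [8, 4]]·[p, q]ᵀ = [264, 32]ᵀ.
det = 78·4 − 8² = 248.
p = (264·4 − 8·32)/248 = 100/31; q = (78·32 − 8·264)/248 = 48/31.

p = 3.2258, q = 1.5484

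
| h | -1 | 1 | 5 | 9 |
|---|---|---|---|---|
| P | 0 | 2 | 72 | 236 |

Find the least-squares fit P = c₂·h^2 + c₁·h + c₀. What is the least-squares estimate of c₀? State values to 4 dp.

Entries of AᵀA: Σh^2·h^2 = 7188, Σh^2·h = 854, Σh^2 = 108, Σh·h = 108, Σh = 14, Σ1 = 4.
Moment sums: Σh^2·P = 20918, Σh·P = 2486, ΣP = 310.
Solving the 3×3 system (Gaussian elimination) gives c₂ = 4591/1592, c₁ = 191/398, c₀ = -3251/1592.

c₀ = -2.0421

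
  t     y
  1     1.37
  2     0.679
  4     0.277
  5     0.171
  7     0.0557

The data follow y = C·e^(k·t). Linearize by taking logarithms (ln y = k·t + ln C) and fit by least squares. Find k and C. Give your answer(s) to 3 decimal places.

Taking logs, ln y = k·t + ln C, so regress ln y on t.
XᵀX = [[95.0000, 19.0000]; [19.0000, 5]], rhs = [-34.6393, -6.0099]ᵀ  (here Σt = 19.0000, Σ(t)² = 95.0000, Σln y = -6.0099, Σt·ln y = -34.6393).
Slope k = (n·Σt·ln y − Σt·Σln y)/(n·Σ(t)² − (Σt)²) = (5·-34.6393 − 19.0000·-6.0099)/114.0000 = -0.51761; ln C = (Σln y − k·Σt)/n = 0.76494, so C = exp(0.76494) = 2.14887.

k = -0.518, C = 2.149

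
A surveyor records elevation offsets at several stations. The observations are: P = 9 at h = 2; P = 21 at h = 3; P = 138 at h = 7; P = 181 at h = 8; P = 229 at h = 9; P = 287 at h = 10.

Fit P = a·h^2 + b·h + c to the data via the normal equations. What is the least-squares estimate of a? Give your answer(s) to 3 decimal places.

The normal equations are: 23155·a + 2619·b + 307·c = 65820;  2619·a + 307·b + 39·c = 7426;  307·a + 39·b + 6·c = 865.
Row-reducing yields a = 87067/28960, b = -38447/28960, c = -7489/7240.

a = 3.006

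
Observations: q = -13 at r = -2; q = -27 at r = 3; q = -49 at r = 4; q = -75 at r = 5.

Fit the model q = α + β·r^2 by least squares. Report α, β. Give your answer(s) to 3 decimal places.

α = -0.880, β = -2.972

Forming MᵀM = [[4, 54]; [54, 978]] and Mᵀq = [-164, -2954]ᵀ gives MᵀM·[α, β]ᵀ = Mᵀq.
Determinant 4·978 − 54² = 996.
α = ((-164)·978 − 54·(-2954))/996 = -73/83; β = (4·(-2954) − 54·(-164))/996 = -740/249.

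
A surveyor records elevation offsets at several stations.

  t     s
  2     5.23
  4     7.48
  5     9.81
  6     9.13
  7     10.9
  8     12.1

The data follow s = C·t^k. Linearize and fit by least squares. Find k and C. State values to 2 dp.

Taking logs, ln s = k·ln t + ln C, so regress ln s on ln t.
Σln t = 9.5060, Σ(ln t)² = 16.3136, Σln s = 13.0436, Σln t·ln s = 21.4067.
Equations: 16.3136·k + 9.5060·ln C = 21.4067;  9.5060·k + 6·ln C = 13.0436.
Slope k = (n·Σln t·ln s − Σln t·Σln s)/(n·Σ(ln t)² − (Σln t)²) = (6·21.4067 − 9.5060·13.0436)/7.5177 = 0.59166; ln C = (Σln s − k·Σln t)/n = 1.23655, so C = exp(1.23655) = 3.44372.

k = 0.59, C = 3.44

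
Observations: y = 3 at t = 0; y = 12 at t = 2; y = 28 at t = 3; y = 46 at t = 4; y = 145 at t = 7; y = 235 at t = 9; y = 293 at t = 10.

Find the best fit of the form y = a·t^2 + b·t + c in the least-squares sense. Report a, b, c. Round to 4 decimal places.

a = 2.9713, b = -0.7241, c = 2.5411

AᵀA·[a, b, c]ᵀ = Aᵀy reads: 19315·a + 2171·b + 259·c = 56476;  2171·a + 259·b + 35·c = 6352;  259·a + 35·b + 7·c = 762.
Solving the 3×3 system (Gaussian elimination) gives a = 517/174, b = -21/29, c = 3095/1218.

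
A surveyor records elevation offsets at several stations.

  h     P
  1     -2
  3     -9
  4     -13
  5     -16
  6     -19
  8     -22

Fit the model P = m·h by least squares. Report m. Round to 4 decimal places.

m = -2.9868

Setting ∂/∂m … = 0 gives: 151·m = -451.
Hence m = -451 / 151 ≈ -2.98675.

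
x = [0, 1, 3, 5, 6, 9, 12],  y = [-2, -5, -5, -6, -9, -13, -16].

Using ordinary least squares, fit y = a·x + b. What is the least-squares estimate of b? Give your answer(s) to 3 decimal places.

Sums needed: Σx·x = 296, Σx = 36, Σ1 = 7.
For Aᵀy: Σx·y = -413, Σy = -56.
Δ = 296·7 − 36² = 776.
a = ((-413)·7 − 36·(-56))/776 = -875/776; b = (296·(-56) − 36·(-413))/776 = -427/194.

b = -2.201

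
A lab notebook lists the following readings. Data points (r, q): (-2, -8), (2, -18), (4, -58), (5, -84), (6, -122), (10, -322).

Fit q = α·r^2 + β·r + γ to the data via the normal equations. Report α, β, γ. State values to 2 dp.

α = -3.00, β = -2.15, γ = -0.65

Compute the Gram sums: Σr^2·r^2 = 12209, Σr^2·r = 1405, Σr^2 = 185, Σr·r = 185, Σr = 25, Σ1 = 6.
Right-hand side: Σr^2·q = -39724, Σr·q = -4624, Σq = -612.
AᵀA·[α, β, γ]ᵀ = Aᵀq becomes [[12209, 1405, 185]; [1405, 185, 25]; [185, 25, 6]]·[α, β, γ]ᵀ = [-39724, -4624, -612]ᵀ.
Solving the 3×3 system (Gaussian elimination) gives α = -111131/37092, β = -399169/185460, γ = -2017/3091.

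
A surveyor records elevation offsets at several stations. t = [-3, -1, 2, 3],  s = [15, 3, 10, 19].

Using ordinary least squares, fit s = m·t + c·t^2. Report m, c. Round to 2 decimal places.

m = 0.68, c = 1.92

Compute the Gram sums: Σt·t = 23, Σt·t^2 = 7, Σt^2·t^2 = 179.
Moment sums: Σt·s = 29, Σt^2·s = 349.
So MᵀM·[m, c]ᵀ = Mᵀs: [[23, 7]; [7, 179]]·[m, c]ᵀ = [29, 349]ᵀ.
Δ = 23·179 − 7² = 4068.
m = (29·179 − 7·349)/4068 = 229/339; c = (23·349 − 7·29)/4068 = 652/339.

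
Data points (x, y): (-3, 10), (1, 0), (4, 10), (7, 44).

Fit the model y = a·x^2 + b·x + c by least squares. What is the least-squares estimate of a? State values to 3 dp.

a = 1.042

With design matrix M, MᵀM = [[2739, 381, 75]; [381, 75, 9]; [75, 9, 4]] and Mᵀy = [2406, 318, 64]ᵀ.
Solving the 3×3 system (Gaussian elimination) gives a = 3233/3102, b = -2675/3102, c = -828/517.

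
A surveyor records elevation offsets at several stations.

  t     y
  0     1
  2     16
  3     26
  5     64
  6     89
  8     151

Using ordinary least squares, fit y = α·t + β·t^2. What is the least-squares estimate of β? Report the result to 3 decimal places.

Forming XᵀX = [[138, 888]; [888, 6114]] and Xᵀy = [2172, 14766]ᵀ gives XᵀX·[α, β]ᵀ = Xᵀy.
det = 138·6114 − 888² = 55188.
α = (2172·6114 − 888·14766)/55188 = 1550/511; β = (138·14766 − 888·2172)/55188 = 1009/511.

β = 1.975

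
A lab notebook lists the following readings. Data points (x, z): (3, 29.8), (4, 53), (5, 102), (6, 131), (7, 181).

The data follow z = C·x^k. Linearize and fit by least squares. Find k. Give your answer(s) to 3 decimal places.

Linearized form: ln z = k·ln x + ln C. From the 5 transformed points,
Over the data: Σln x = 7.8320, Σ(ln x)² = 12.7160, Σln z = 22.0635, Σln x·ln z = 35.5278.
Normal system: [[12.7160, 7.8320]; [7.8320, 5]]·[k, ln C]ᵀ = [35.5278, 22.0635]ᵀ.
Solving (det = 2.2397): k = 2.16007, ln C = 1.02916.

k = 2.160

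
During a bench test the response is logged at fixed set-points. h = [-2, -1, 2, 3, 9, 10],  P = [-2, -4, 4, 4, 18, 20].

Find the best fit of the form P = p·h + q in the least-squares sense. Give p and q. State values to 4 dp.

The normal system XᵀX·[p, q]ᵀ = XᵀP is [[199, 21]; [21, 6]]·[p, q]ᵀ = [390, 40]ᵀ.
det = 199·6 − 21² = 753.
p = (390·6 − 21·40)/753 = 500/251; q = (199·40 − 21·390)/753 = -230/753.

p = 1.9920, q = -0.3054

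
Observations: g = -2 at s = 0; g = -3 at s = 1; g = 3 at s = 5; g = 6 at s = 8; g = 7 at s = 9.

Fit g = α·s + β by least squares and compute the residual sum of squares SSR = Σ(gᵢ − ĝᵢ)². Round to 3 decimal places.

XᵀX·[α, β]ᵀ = Xᵀg reads: 171·α + 23·β = 123;  23·α + 5·β = 11.
Δ = 171·5 − 23² = 326.
α = (123·5 − 23·11)/326 = 181/163; β = (171·11 − 23·123)/326 = -474/163.
Residuals: 148/163, -196/163, 58/163, 4/163, -14/163; SSR = 392/163.

SSR = 2.405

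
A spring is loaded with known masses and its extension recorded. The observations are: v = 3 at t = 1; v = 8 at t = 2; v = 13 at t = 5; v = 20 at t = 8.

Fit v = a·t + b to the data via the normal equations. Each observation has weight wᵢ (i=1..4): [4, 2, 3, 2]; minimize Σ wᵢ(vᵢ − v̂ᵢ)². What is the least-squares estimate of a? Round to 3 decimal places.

Normal-equation sums: Σwᵢ·t·t = 215, Σwᵢ·t = 39, Σwᵢ·1 = 11.
Right-hand side: Σwᵢ·t·v = 559, Σwᵢ·v = 107.
MᵀWM·[a, b]ᵀ = MᵀWv becomes [[215, 39]; [39, 11]]·[a, b]ᵀ = [559, 107]ᵀ.
Δ = 215·11 − 39² = 844.
a = (559·11 − 39·107)/844 = 494/211; b = (215·107 − 39·559)/844 = 301/211.

a = 2.341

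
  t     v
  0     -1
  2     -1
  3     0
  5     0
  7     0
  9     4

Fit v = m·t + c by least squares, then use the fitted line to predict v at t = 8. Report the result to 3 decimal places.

v̂ = 2.012

Compute the Gram sums: Σt·t = 168, Σt = 26, Σ1 = 6.
And Σt·v = 34, Σv = 2.
Normal equations: [[168, 26]; [26, 6]]·[m, c]ᵀ = [34, 2]ᵀ.
Determinant 168·6 − 26² = 332.
m = (34·6 − 26·2)/332 = 38/83; c = (168·2 − 26·34)/332 = -137/83.
At t = 8: v̂ = (38/83)·(8) + (-137/83)·(1) = 167/83.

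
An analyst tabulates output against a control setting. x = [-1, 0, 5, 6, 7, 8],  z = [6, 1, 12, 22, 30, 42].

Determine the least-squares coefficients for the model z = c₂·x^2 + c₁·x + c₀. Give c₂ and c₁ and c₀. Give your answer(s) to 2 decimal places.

The normal equations are: 8419·c₂ + 1195·c₁ + 175·c₀ = 5256;  1195·c₂ + 175·c₁ + 25·c₀ = 732;  175·c₂ + 25·c₁ + 6·c₀ = 113.
(Σx^2·x^2 = 8419, Σx^2·x = 1195, Σx^2 = 175, Σx·x = 175, Σx = 25, Σ1 = 6, Σx^2·z = 5256, Σx·z = 732, Σz = 113.)
Row-reducing yields c₂ = 3437/3560, c₁ = -47387/17800, c₀ = 629/356.

c₂ = 0.97, c₁ = -2.66, c₀ = 1.77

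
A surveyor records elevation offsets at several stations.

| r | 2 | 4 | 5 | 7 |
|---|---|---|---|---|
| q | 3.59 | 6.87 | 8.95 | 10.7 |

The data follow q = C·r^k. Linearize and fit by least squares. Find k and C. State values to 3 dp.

k = 0.898, C = 1.968

With ln qᵢ as the transformed response and ln rᵢ as the regressor:
Σln r = 5.6348, Σ(ln r)² = 8.7791, Σln q = 7.7672, Σln r·ln q = 11.6972.
Normal system: [[8.7791, 5.6348]; [5.6348, 4]]·[k, ln C]ᵀ = [11.6972, 7.7672]ᵀ.
Slope k = (n·Σln r·ln q − Σln r·Σln q)/(n·Σ(ln r)² − (Σln r)²) = (4·11.6972 − 5.6348·7.7672)/3.3656 = 0.89793; ln C = (Σln q − k·Σln r)/n = 0.67690, so C = exp(0.67690) = 1.96776.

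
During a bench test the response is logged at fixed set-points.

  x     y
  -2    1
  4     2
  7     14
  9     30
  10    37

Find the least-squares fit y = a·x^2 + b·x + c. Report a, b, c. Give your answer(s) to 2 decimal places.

Forming AᵀA = [[19234, 2128, 250]; [2128, 250, 28]; [250, 28, 5]] and Aᵀy = [6852, 744, 84]ᵀ gives AᵀA·[a, b, c]ᵀ = Aᵀy.
Solving the 3×3 system (Gaussian elimination) gives a = 1538/3129, b = -404/447, c = -2832/1043.

a = 0.49, b = -0.90, c = -2.72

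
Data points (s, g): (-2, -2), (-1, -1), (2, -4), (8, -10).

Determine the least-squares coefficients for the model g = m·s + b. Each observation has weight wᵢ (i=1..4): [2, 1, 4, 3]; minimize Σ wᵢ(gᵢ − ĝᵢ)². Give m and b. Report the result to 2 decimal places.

XᵀWX·[m, b]ᵀ = XᵀWg reads: 217·m + 27·b = -263;  27·m + 10·b = -51.
(Σwᵢ·s·s = 217, Σwᵢ·s = 27, Σwᵢ·1 = 10, Σwᵢ·s·g = -263, Σwᵢ·g = -51.)
det = 217·10 − 27² = 1441.
m = ((-263)·10 − 27·(-51))/1441 = -1253/1441; b = (217·(-51) − 27·(-263))/1441 = -3966/1441.

m = -0.87, b = -2.75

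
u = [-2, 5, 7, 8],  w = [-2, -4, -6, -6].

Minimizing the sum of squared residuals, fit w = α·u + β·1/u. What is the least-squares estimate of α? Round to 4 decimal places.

Setting ∂/∂α … = 0 gives: 142·α + 4·β = -106;  4·α + (25561/78400)·β = -197/140.
(Σu·u = 142, Σu·1/u = 4, Σ1/u·1/u = 25561/78400, Σu·w = -106, Σ1/u·w = -197/140.)
Eliminating β: (25561/78400)·(row 1) − 4·(row 2) gives (1187631/39200)·α = (25561/78400)·(-106) − 4·(-197/140) = -1134093/39200, so α = -378031/395877.
Then β = ((-197/140) − 4·(-378031/395877))/(25561/78400) = 2929360/395877.

α = -0.9549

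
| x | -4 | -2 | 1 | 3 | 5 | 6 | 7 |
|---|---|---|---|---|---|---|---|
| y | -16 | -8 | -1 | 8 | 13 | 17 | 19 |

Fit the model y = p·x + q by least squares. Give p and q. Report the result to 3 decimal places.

MᵀM·[p, q]ᵀ = Mᵀy reads: 140·p + 16·q = 403;  16·p + 7·q = 32.
Eliminating q: 7·(row 1) − 16·(row 2) gives 724·p = 7·403 − 16·32 = 2309, so p = 2309/724.
Then q = (32 − 16·(2309/724))/7 = -492/181.

p = 3.189, q = -2.718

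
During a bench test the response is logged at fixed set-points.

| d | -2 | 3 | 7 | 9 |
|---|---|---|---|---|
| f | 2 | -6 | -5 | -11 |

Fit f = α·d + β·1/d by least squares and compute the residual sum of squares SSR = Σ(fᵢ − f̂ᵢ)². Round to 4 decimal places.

SSR = 14.6543

Entries of MᵀM: Σd·d = 143, Σd·1/d = 4, Σ1/d·1/d = 6253/15876.
For Mᵀf: Σd·f = -156, Σ1/d·f = -311/63.
Δ = 143·(6253/15876) − 4² = 640163/15876.
α = ((-156)·(6253/15876) − 4·(-311/63))/(640163/15876) = -661980/640163; β = (143·(-311/63) − 4·(-156))/(640163/15876) = -1300572/640163.
Residuals: -693920/640163, -1421514/640163, 1618841/640163, -939465/640163; SSR = 9381154/640163.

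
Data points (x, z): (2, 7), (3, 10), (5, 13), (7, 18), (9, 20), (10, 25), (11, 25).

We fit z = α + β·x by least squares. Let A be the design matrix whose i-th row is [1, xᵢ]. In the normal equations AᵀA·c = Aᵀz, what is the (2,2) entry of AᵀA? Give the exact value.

Row 2 ↔ basis x, column 2 ↔ basis x, so (AᵀA)_{2,2} = Σᵢ (x)·(x) = (2)·(2) + (3)·(3) + (5)·(5) + (7)·(7) + (9)·(9) + (10)·(10) + (11)·(11) = 389.

389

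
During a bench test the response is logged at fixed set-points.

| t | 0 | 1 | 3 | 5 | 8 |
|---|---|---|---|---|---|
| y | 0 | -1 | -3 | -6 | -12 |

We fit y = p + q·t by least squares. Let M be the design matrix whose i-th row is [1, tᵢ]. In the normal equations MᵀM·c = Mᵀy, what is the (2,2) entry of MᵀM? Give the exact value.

Row 2 ↔ basis t, column 2 ↔ basis t, so (MᵀM)_{2,2} = Σᵢ (t)·(t) = (0)·(0) + (1)·(1) + (3)·(3) + (5)·(5) + (8)·(8) = 99.

99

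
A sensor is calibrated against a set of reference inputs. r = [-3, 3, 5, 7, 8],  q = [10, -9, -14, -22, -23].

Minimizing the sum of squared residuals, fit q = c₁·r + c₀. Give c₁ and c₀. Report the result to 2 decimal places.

c₁ = -3.07, c₀ = 0.66

With design matrix M, MᵀM = [[156, 20]; [20, 5]] and Mᵀq = [-465, -58]ᵀ.
Eliminating c₀: 5·(row 1) − 20·(row 2) gives 380·c₁ = 5·(-465) − 20·(-58) = -1165, so c₁ = -233/76.
Then c₀ = ((-58) − 20·(-233/76))/5 = 63/95.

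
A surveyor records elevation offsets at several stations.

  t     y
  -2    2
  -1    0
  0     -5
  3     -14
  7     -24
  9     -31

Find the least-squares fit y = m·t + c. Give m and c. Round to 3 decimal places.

m = -2.970, c = -4.079

From the data, Σt·t = 144, Σt = 16, Σ1 = 6.
Moment sums: Σt·y = -493, Σy = -72.
So AᵀA·[m, c]ᵀ = Aᵀy: [[144, 16]; [16, 6]]·[m, c]ᵀ = [-493, -72]ᵀ.
det = 144·6 − 16² = 608.
m = ((-493)·6 − 16·(-72))/608 = -903/304; c = (144·(-72) − 16·(-493))/608 = -155/38.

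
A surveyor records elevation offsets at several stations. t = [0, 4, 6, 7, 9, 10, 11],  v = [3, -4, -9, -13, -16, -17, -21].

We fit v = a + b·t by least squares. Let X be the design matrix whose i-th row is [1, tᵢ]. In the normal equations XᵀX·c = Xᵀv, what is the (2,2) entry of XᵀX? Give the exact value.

403

Row 2 ↔ basis t, column 2 ↔ basis t, so (XᵀX)_{2,2} = Σᵢ (t)·(t) = (0)·(0) + (4)·(4) + (6)·(6) + (7)·(7) + (9)·(9) + (10)·(10) + (11)·(11) = 403.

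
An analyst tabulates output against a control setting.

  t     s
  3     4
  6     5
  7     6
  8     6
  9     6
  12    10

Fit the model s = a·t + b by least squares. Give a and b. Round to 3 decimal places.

With design matrix A, AᵀA = [[383, 45]; [45, 6]] and Aᵀs = [306, 37]ᵀ.
det = 383·6 − 45² = 273.
a = (306·6 − 45·37)/273 = 57/91; b = (383·37 − 45·306)/273 = 401/273.

a = 0.626, b = 1.469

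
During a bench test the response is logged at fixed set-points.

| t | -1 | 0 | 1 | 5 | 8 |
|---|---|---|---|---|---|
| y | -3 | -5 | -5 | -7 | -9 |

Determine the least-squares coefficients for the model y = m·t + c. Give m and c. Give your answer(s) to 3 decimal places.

m = -0.587, c = -4.273

Forming AᵀA = [[91, 13]; [13, 5]] and Aᵀy = [-109, -29]ᵀ gives AᵀA·[m, c]ᵀ = Aᵀy.
det = 91·5 − 13² = 286.
m = ((-109)·5 − 13·(-29))/286 = -84/143; c = (91·(-29) − 13·(-109))/286 = -47/11.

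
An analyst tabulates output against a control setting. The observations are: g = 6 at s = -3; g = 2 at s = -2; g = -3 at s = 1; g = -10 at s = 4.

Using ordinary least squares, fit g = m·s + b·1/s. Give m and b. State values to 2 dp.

m = -2.19, b = 0.19

The normal equations are: 30·m + 4·b = -65;  4·m + (205/144)·b = -17/2.
(Σs·s = 30, Σs·1/s = 4, Σ1/s·1/s = 205/144, Σs·g = -65, Σ1/s·g = -17/2.)
Eliminating b: (205/144)·(row 1) − 4·(row 2) gives (641/24)·m = (205/144)·(-65) − 4·(-17/2) = -8429/144, so m = -8429/3846.
Then b = ((-17/2) − 4·(-8429/3846))/(205/144) = 120/641.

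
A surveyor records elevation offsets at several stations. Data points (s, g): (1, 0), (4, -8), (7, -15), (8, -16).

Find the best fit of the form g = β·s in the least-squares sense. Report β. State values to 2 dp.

β = -2.04

Sums needed: Σs·s = 130.
Moment sums: Σs·g = -265.
So MᵀM·[β]ᵀ = Mᵀg: [[130]]·[β]ᵀ = [-265]ᵀ.
β = (-265)/130 = -2.03846.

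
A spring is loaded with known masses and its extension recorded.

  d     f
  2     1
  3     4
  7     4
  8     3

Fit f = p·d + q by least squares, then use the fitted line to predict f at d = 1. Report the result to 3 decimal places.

f̂ = 2.077

Sums needed: Σd·d = 126, Σd = 20, Σ1 = 4.
For Xᵀf: Σd·f = 66, Σf = 12.
Normal equations: [[126, 20]; [20, 4]]·[p, q]ᵀ = [66, 12]ᵀ.
Determinant 126·4 − 20² = 104.
p = (66·4 − 20·12)/104 = 3/13; q = (126·12 − 20·66)/104 = 24/13.
At d = 1: f̂ = (3/13)·(1) + (24/13)·(1) = 27/13.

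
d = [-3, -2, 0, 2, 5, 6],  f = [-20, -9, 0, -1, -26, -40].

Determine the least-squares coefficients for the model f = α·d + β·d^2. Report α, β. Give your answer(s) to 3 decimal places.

Forming XᵀX = [[78, 314]; [314, 2034]] and Xᵀf = [-294, -2310]ᵀ gives XᵀX·[α, β]ᵀ = Xᵀf.
Determinant 78·2034 − 314² = 60056.
α = ((-294)·2034 − 314·(-2310))/60056 = 15918/7507; β = (78·(-2310) − 314·(-294))/60056 = -10983/7507.

α = 2.120, β = -1.463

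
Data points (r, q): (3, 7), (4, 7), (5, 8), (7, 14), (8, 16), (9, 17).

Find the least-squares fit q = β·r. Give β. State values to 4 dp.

β = 1.9180

XᵀX·[β]ᵀ = Xᵀq reads: 244·β = 468.
(Σr·r = 244, Σr·q = 468.)
β = 468/244 = 1.91803.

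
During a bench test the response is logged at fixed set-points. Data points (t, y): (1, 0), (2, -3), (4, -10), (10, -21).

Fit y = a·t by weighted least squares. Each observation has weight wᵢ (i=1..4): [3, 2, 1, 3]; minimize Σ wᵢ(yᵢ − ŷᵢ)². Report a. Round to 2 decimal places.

XᵀWX·[a]ᵀ = XᵀWy reads: 327·a = -682.
a = (-682)/327 = -2.08563.

a = -2.09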